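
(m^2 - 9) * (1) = m^2 - 9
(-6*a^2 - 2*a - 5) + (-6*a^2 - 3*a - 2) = -12*a^2 - 5*a - 7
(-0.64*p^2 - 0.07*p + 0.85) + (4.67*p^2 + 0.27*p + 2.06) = 4.03*p^2 + 0.2*p + 2.91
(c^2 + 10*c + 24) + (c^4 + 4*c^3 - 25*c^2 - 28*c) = c^4 + 4*c^3 - 24*c^2 - 18*c + 24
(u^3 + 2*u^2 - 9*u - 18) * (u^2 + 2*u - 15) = u^5 + 4*u^4 - 20*u^3 - 66*u^2 + 99*u + 270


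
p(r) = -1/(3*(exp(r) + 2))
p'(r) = exp(r)/(3*(exp(r) + 2)^2)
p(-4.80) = -0.17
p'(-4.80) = 0.00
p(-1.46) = -0.15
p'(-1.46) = 0.02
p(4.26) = -0.00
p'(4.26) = 0.00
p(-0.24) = -0.12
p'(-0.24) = 0.03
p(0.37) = -0.10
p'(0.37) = 0.04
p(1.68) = -0.05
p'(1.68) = 0.03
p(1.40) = -0.06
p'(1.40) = 0.04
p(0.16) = -0.11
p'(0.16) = 0.04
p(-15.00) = -0.17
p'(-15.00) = 0.00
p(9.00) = 0.00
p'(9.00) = 0.00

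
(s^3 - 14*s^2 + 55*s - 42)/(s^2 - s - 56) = (-s^3 + 14*s^2 - 55*s + 42)/(-s^2 + s + 56)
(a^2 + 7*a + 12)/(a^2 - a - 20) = (a + 3)/(a - 5)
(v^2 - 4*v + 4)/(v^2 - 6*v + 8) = (v - 2)/(v - 4)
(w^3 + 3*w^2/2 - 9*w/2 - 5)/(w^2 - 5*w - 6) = (w^2 + w/2 - 5)/(w - 6)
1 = 1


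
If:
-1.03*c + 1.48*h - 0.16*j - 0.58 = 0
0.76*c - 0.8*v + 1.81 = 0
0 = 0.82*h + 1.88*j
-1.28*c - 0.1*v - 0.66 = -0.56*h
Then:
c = -0.67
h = -0.07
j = 0.03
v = 1.62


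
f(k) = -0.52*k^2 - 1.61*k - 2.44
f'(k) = -1.04*k - 1.61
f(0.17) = -2.73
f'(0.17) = -1.79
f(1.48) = -5.96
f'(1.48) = -3.15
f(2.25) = -8.70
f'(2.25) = -3.95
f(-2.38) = -1.55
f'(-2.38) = 0.87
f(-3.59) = -3.36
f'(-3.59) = 2.12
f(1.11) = -4.87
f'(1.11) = -2.76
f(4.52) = -20.34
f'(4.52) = -6.31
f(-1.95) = -1.28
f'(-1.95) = 0.42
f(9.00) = -59.05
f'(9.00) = -10.97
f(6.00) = -30.82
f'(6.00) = -7.85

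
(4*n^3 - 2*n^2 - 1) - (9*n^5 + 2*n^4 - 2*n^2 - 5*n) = -9*n^5 - 2*n^4 + 4*n^3 + 5*n - 1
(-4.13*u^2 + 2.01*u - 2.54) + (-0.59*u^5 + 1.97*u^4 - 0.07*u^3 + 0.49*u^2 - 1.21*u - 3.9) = -0.59*u^5 + 1.97*u^4 - 0.07*u^3 - 3.64*u^2 + 0.8*u - 6.44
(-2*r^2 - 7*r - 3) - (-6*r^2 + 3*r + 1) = 4*r^2 - 10*r - 4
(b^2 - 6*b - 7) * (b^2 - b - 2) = b^4 - 7*b^3 - 3*b^2 + 19*b + 14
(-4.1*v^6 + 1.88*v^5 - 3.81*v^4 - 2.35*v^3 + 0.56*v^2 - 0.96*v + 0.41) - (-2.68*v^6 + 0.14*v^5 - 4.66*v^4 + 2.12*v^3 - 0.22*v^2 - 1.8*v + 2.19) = -1.42*v^6 + 1.74*v^5 + 0.85*v^4 - 4.47*v^3 + 0.78*v^2 + 0.84*v - 1.78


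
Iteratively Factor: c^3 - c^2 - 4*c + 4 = (c + 2)*(c^2 - 3*c + 2) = (c - 1)*(c + 2)*(c - 2)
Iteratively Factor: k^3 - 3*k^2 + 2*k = (k - 2)*(k^2 - k) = k*(k - 2)*(k - 1)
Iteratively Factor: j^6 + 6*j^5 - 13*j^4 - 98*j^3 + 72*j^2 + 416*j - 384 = (j - 3)*(j^5 + 9*j^4 + 14*j^3 - 56*j^2 - 96*j + 128) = (j - 3)*(j + 4)*(j^4 + 5*j^3 - 6*j^2 - 32*j + 32) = (j - 3)*(j + 4)^2*(j^3 + j^2 - 10*j + 8) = (j - 3)*(j - 1)*(j + 4)^2*(j^2 + 2*j - 8) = (j - 3)*(j - 1)*(j + 4)^3*(j - 2)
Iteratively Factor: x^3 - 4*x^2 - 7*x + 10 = (x - 5)*(x^2 + x - 2) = (x - 5)*(x + 2)*(x - 1)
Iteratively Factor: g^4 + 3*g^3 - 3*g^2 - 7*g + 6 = (g - 1)*(g^3 + 4*g^2 + g - 6) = (g - 1)*(g + 2)*(g^2 + 2*g - 3) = (g - 1)*(g + 2)*(g + 3)*(g - 1)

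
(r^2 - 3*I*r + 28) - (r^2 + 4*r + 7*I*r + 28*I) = -4*r - 10*I*r + 28 - 28*I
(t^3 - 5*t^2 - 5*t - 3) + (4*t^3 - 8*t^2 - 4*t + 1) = 5*t^3 - 13*t^2 - 9*t - 2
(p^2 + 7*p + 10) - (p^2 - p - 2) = 8*p + 12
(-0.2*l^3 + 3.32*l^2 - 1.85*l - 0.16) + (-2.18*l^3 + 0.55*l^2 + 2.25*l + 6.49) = -2.38*l^3 + 3.87*l^2 + 0.4*l + 6.33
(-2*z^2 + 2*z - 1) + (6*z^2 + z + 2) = 4*z^2 + 3*z + 1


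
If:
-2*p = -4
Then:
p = 2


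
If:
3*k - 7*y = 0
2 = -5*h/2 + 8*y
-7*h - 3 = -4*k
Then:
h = -8/49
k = 13/28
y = 39/196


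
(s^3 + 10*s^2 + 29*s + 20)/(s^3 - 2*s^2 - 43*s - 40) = (s + 4)/(s - 8)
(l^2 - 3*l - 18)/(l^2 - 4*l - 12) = (l + 3)/(l + 2)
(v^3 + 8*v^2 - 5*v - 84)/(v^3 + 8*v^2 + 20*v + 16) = (v^2 + 4*v - 21)/(v^2 + 4*v + 4)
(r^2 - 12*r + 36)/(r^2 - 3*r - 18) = (r - 6)/(r + 3)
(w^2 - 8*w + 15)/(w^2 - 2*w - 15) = (w - 3)/(w + 3)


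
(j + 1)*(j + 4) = j^2 + 5*j + 4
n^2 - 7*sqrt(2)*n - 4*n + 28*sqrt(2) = (n - 4)*(n - 7*sqrt(2))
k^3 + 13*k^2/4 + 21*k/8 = k*(k + 3/2)*(k + 7/4)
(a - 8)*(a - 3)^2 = a^3 - 14*a^2 + 57*a - 72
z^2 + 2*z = z*(z + 2)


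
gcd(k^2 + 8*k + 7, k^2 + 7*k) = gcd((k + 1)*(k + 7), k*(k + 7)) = k + 7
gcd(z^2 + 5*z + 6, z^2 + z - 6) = z + 3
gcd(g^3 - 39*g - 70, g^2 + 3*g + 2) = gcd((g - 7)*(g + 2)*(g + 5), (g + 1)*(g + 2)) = g + 2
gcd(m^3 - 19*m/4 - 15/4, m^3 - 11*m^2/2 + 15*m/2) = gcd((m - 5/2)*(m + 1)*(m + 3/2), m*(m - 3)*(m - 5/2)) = m - 5/2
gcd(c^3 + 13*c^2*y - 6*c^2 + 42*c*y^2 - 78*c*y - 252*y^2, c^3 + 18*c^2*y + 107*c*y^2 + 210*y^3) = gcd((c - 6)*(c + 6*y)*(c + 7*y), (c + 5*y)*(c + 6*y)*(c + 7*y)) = c^2 + 13*c*y + 42*y^2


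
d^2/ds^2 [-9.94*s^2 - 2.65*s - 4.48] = -19.8800000000000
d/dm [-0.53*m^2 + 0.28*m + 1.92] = 0.28 - 1.06*m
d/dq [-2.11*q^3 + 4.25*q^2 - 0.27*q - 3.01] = -6.33*q^2 + 8.5*q - 0.27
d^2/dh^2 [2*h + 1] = 0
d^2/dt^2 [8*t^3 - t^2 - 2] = 48*t - 2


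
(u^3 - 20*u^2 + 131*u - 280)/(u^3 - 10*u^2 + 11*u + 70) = (u - 8)/(u + 2)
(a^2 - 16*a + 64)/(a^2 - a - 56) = (a - 8)/(a + 7)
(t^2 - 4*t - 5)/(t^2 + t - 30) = (t + 1)/(t + 6)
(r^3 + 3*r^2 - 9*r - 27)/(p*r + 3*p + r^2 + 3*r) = (r^2 - 9)/(p + r)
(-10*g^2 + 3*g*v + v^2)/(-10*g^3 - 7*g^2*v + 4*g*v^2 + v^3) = 1/(g + v)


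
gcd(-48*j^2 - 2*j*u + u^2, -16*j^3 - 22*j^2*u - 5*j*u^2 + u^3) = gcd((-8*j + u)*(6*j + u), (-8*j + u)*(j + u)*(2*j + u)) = -8*j + u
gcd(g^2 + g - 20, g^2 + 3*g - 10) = g + 5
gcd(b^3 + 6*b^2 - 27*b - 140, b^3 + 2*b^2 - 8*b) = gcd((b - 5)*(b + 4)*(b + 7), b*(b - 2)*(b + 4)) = b + 4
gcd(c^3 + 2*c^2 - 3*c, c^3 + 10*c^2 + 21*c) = c^2 + 3*c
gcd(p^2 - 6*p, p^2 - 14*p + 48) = p - 6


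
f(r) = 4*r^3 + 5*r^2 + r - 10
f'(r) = 12*r^2 + 10*r + 1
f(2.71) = 109.04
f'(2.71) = 116.23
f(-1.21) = -10.98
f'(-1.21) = 6.47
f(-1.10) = -10.37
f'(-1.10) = 4.52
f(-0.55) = -9.70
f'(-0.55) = -0.87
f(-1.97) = -23.15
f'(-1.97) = 27.87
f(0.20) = -9.57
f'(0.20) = 3.48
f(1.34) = 9.94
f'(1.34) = 35.95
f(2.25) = 63.12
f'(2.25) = 84.25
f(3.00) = 146.00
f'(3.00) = 139.00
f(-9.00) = -2530.00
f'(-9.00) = 883.00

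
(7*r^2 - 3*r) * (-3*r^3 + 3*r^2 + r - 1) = -21*r^5 + 30*r^4 - 2*r^3 - 10*r^2 + 3*r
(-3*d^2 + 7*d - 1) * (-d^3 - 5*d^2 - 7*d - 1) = 3*d^5 + 8*d^4 - 13*d^3 - 41*d^2 + 1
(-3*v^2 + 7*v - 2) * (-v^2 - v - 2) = 3*v^4 - 4*v^3 + v^2 - 12*v + 4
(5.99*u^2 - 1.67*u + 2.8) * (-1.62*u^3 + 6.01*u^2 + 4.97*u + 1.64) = -9.7038*u^5 + 38.7053*u^4 + 15.1976*u^3 + 18.3517*u^2 + 11.1772*u + 4.592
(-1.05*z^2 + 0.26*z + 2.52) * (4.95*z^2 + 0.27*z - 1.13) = -5.1975*z^4 + 1.0035*z^3 + 13.7307*z^2 + 0.3866*z - 2.8476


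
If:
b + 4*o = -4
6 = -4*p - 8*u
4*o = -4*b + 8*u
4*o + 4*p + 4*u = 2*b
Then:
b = -16/9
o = -5/9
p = 5/6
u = -7/6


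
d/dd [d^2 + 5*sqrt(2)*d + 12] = 2*d + 5*sqrt(2)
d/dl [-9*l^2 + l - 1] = 1 - 18*l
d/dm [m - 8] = 1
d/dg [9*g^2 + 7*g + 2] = 18*g + 7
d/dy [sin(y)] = cos(y)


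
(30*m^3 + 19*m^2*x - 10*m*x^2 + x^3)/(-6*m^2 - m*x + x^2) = (-30*m^3 - 19*m^2*x + 10*m*x^2 - x^3)/(6*m^2 + m*x - x^2)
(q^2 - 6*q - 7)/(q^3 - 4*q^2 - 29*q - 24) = (q - 7)/(q^2 - 5*q - 24)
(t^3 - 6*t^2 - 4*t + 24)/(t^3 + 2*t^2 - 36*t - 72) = (t - 2)/(t + 6)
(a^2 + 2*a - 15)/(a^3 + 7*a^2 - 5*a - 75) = 1/(a + 5)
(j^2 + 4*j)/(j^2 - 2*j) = (j + 4)/(j - 2)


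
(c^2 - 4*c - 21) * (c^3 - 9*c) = c^5 - 4*c^4 - 30*c^3 + 36*c^2 + 189*c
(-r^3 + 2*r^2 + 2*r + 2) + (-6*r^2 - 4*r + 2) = -r^3 - 4*r^2 - 2*r + 4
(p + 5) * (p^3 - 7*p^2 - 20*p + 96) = p^4 - 2*p^3 - 55*p^2 - 4*p + 480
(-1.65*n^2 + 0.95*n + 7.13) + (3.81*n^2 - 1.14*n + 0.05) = 2.16*n^2 - 0.19*n + 7.18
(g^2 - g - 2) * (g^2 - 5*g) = g^4 - 6*g^3 + 3*g^2 + 10*g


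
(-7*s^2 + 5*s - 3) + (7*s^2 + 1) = 5*s - 2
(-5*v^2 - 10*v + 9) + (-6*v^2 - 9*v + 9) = -11*v^2 - 19*v + 18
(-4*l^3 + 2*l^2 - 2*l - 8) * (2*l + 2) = -8*l^4 - 4*l^3 - 20*l - 16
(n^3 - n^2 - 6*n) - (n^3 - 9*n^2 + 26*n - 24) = 8*n^2 - 32*n + 24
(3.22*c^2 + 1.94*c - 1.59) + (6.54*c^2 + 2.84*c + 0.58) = 9.76*c^2 + 4.78*c - 1.01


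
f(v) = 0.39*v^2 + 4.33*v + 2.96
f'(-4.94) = 0.48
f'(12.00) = 13.69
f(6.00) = 42.98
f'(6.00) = 9.01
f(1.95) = 12.89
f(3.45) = 22.54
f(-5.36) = -9.04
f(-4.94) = -8.91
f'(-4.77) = 0.61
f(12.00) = 111.08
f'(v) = 0.78*v + 4.33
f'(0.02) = 4.35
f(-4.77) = -8.82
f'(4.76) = 8.04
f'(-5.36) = 0.15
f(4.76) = 32.41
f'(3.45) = 7.02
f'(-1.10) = 3.47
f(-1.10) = -1.33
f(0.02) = 3.05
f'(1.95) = 5.85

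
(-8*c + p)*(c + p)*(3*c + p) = -24*c^3 - 29*c^2*p - 4*c*p^2 + p^3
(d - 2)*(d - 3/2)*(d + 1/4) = d^3 - 13*d^2/4 + 17*d/8 + 3/4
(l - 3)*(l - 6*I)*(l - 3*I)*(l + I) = l^4 - 3*l^3 - 8*I*l^3 - 9*l^2 + 24*I*l^2 + 27*l - 18*I*l + 54*I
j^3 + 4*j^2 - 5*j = j*(j - 1)*(j + 5)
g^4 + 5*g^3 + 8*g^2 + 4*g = g*(g + 1)*(g + 2)^2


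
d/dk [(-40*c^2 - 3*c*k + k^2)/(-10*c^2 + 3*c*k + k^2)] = 6*c/(4*c^2 - 4*c*k + k^2)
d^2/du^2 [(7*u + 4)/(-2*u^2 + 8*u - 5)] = 4*(-8*(u - 2)^2*(7*u + 4) + 3*(7*u - 8)*(2*u^2 - 8*u + 5))/(2*u^2 - 8*u + 5)^3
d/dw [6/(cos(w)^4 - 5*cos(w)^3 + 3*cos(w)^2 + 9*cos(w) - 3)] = 6*(4*cos(w)^3 - 15*cos(w)^2 + 6*cos(w) + 9)*sin(w)/(cos(w)^4 - 5*cos(w)^3 + 3*cos(w)^2 + 9*cos(w) - 3)^2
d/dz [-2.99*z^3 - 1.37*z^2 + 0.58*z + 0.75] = -8.97*z^2 - 2.74*z + 0.58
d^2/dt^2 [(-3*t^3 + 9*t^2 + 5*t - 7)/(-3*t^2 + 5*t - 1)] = 6*(-38*t^3 + 75*t^2 - 87*t + 40)/(27*t^6 - 135*t^5 + 252*t^4 - 215*t^3 + 84*t^2 - 15*t + 1)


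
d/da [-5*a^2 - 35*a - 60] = -10*a - 35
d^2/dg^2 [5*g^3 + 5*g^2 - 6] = 30*g + 10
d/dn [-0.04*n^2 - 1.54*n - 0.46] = -0.08*n - 1.54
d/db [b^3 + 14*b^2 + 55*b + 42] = 3*b^2 + 28*b + 55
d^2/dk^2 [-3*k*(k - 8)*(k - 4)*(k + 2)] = -36*k^2 + 180*k - 48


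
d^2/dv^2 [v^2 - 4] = 2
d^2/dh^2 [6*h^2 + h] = 12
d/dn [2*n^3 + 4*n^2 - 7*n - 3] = 6*n^2 + 8*n - 7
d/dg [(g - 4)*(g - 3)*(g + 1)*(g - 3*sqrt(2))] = 4*g^3 - 18*g^2 - 9*sqrt(2)*g^2 + 10*g + 36*sqrt(2)*g - 15*sqrt(2) + 12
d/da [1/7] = 0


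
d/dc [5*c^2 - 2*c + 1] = 10*c - 2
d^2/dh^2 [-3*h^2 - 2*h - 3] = -6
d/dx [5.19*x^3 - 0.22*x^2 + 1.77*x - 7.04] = 15.57*x^2 - 0.44*x + 1.77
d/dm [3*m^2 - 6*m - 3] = 6*m - 6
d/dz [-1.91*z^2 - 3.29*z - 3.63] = -3.82*z - 3.29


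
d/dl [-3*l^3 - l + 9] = -9*l^2 - 1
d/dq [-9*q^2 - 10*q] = -18*q - 10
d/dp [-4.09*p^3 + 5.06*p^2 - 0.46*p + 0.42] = -12.27*p^2 + 10.12*p - 0.46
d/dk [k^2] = 2*k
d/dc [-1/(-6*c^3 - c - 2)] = (-18*c^2 - 1)/(6*c^3 + c + 2)^2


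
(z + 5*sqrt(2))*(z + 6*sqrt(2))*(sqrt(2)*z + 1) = sqrt(2)*z^3 + 23*z^2 + 71*sqrt(2)*z + 60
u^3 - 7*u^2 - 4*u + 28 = (u - 7)*(u - 2)*(u + 2)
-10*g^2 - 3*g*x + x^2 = (-5*g + x)*(2*g + x)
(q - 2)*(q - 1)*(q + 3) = q^3 - 7*q + 6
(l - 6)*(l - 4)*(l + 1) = l^3 - 9*l^2 + 14*l + 24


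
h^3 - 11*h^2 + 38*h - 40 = (h - 5)*(h - 4)*(h - 2)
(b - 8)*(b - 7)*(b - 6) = b^3 - 21*b^2 + 146*b - 336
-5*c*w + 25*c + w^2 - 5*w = (-5*c + w)*(w - 5)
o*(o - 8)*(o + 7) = o^3 - o^2 - 56*o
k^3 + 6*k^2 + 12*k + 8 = (k + 2)^3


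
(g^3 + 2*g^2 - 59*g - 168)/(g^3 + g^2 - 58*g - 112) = (g + 3)/(g + 2)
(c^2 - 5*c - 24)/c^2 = 1 - 5/c - 24/c^2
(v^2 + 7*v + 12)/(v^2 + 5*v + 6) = (v + 4)/(v + 2)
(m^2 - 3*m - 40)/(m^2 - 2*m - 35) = (m - 8)/(m - 7)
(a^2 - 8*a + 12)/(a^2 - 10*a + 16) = (a - 6)/(a - 8)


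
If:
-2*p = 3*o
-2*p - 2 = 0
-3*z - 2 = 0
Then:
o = 2/3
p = -1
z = -2/3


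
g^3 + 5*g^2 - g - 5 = (g - 1)*(g + 1)*(g + 5)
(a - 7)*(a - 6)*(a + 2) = a^3 - 11*a^2 + 16*a + 84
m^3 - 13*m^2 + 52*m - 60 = (m - 6)*(m - 5)*(m - 2)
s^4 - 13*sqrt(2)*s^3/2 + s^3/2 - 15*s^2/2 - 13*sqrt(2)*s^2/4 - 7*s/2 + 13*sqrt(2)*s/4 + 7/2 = (s - 1/2)*(s + 1)*(s - 7*sqrt(2))*(s + sqrt(2)/2)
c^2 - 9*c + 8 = (c - 8)*(c - 1)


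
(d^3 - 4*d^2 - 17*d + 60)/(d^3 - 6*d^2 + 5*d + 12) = (d^2 - d - 20)/(d^2 - 3*d - 4)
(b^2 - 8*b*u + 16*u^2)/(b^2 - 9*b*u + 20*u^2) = (-b + 4*u)/(-b + 5*u)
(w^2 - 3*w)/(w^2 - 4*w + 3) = w/(w - 1)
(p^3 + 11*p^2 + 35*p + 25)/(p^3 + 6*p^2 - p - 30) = (p^2 + 6*p + 5)/(p^2 + p - 6)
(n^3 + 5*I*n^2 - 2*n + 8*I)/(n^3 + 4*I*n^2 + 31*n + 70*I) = (n^2 + 3*I*n + 4)/(n^2 + 2*I*n + 35)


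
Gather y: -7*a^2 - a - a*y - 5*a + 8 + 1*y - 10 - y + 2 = -7*a^2 - a*y - 6*a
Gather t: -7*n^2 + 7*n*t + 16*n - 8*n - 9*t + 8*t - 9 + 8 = -7*n^2 + 8*n + t*(7*n - 1) - 1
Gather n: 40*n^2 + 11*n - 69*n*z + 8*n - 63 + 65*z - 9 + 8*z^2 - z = 40*n^2 + n*(19 - 69*z) + 8*z^2 + 64*z - 72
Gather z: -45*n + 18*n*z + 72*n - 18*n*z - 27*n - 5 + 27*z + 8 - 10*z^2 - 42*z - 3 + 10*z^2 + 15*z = 0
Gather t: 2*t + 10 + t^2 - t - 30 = t^2 + t - 20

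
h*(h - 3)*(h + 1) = h^3 - 2*h^2 - 3*h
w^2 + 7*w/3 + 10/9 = (w + 2/3)*(w + 5/3)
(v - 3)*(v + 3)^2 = v^3 + 3*v^2 - 9*v - 27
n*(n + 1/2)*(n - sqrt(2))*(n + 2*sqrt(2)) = n^4 + n^3/2 + sqrt(2)*n^3 - 4*n^2 + sqrt(2)*n^2/2 - 2*n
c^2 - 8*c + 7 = (c - 7)*(c - 1)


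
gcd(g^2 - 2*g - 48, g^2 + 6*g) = g + 6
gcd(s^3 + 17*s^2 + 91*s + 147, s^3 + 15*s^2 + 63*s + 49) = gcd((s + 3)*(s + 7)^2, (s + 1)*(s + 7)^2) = s^2 + 14*s + 49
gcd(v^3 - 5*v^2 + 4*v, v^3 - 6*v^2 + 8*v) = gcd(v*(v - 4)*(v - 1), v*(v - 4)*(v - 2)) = v^2 - 4*v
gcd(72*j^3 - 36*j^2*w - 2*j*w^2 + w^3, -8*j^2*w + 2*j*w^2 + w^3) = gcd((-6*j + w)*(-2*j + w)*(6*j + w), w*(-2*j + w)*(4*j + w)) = -2*j + w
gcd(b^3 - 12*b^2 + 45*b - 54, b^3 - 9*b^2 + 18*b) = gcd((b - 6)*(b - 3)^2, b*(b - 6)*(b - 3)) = b^2 - 9*b + 18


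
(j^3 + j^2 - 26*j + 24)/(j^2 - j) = j + 2 - 24/j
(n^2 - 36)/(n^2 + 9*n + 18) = (n - 6)/(n + 3)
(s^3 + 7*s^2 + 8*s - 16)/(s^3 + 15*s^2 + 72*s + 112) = (s - 1)/(s + 7)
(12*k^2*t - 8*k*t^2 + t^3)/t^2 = 12*k^2/t - 8*k + t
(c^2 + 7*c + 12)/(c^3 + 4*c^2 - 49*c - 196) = (c + 3)/(c^2 - 49)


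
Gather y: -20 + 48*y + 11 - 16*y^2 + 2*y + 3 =-16*y^2 + 50*y - 6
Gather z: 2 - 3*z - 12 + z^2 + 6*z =z^2 + 3*z - 10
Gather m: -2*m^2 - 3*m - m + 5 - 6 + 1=-2*m^2 - 4*m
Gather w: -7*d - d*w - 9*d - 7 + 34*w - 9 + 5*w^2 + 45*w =-16*d + 5*w^2 + w*(79 - d) - 16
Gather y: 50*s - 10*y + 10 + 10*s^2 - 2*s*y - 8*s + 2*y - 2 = 10*s^2 + 42*s + y*(-2*s - 8) + 8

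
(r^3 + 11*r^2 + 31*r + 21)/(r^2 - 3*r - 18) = (r^2 + 8*r + 7)/(r - 6)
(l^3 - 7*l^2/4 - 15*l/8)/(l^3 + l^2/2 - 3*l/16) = 2*(2*l - 5)/(4*l - 1)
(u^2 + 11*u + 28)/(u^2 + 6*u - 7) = (u + 4)/(u - 1)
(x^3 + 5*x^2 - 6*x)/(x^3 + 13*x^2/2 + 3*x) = 2*(x - 1)/(2*x + 1)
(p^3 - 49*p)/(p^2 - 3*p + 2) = p*(p^2 - 49)/(p^2 - 3*p + 2)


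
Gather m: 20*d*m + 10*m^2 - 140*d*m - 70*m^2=-120*d*m - 60*m^2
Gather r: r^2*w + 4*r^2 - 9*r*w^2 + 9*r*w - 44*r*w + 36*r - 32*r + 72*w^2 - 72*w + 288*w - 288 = r^2*(w + 4) + r*(-9*w^2 - 35*w + 4) + 72*w^2 + 216*w - 288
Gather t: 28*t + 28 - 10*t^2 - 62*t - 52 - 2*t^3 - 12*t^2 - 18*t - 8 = -2*t^3 - 22*t^2 - 52*t - 32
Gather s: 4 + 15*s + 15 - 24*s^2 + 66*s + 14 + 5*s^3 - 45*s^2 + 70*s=5*s^3 - 69*s^2 + 151*s + 33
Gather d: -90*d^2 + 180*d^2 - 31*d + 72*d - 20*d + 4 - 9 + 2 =90*d^2 + 21*d - 3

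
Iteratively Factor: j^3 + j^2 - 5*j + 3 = (j - 1)*(j^2 + 2*j - 3) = (j - 1)*(j + 3)*(j - 1)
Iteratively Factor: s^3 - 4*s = (s - 2)*(s^2 + 2*s) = s*(s - 2)*(s + 2)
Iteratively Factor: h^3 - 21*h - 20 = (h - 5)*(h^2 + 5*h + 4) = (h - 5)*(h + 1)*(h + 4)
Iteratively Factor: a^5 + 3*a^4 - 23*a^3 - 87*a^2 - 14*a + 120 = (a + 4)*(a^4 - a^3 - 19*a^2 - 11*a + 30) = (a + 2)*(a + 4)*(a^3 - 3*a^2 - 13*a + 15) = (a - 5)*(a + 2)*(a + 4)*(a^2 + 2*a - 3) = (a - 5)*(a + 2)*(a + 3)*(a + 4)*(a - 1)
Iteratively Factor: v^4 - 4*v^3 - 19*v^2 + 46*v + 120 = (v + 3)*(v^3 - 7*v^2 + 2*v + 40) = (v + 2)*(v + 3)*(v^2 - 9*v + 20) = (v - 5)*(v + 2)*(v + 3)*(v - 4)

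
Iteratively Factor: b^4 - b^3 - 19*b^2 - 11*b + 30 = (b + 2)*(b^3 - 3*b^2 - 13*b + 15) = (b - 1)*(b + 2)*(b^2 - 2*b - 15) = (b - 5)*(b - 1)*(b + 2)*(b + 3)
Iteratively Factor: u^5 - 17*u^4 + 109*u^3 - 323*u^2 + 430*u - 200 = (u - 5)*(u^4 - 12*u^3 + 49*u^2 - 78*u + 40) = (u - 5)*(u - 2)*(u^3 - 10*u^2 + 29*u - 20) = (u - 5)*(u - 4)*(u - 2)*(u^2 - 6*u + 5) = (u - 5)*(u - 4)*(u - 2)*(u - 1)*(u - 5)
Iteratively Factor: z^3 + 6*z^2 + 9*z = (z + 3)*(z^2 + 3*z) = z*(z + 3)*(z + 3)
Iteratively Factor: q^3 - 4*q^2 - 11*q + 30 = (q + 3)*(q^2 - 7*q + 10) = (q - 5)*(q + 3)*(q - 2)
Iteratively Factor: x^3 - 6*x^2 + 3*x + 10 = (x + 1)*(x^2 - 7*x + 10) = (x - 5)*(x + 1)*(x - 2)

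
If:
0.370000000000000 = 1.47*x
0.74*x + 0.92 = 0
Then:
No Solution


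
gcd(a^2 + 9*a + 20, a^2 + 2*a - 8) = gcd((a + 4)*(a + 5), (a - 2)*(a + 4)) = a + 4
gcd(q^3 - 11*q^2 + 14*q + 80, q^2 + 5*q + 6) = q + 2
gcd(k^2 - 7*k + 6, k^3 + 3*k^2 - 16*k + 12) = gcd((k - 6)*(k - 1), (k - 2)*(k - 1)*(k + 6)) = k - 1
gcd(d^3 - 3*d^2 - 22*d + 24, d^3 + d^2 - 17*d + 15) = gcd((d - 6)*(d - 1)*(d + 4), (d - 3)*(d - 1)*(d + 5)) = d - 1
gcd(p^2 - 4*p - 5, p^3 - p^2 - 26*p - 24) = p + 1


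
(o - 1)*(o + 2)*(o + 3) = o^3 + 4*o^2 + o - 6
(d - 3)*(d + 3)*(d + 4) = d^3 + 4*d^2 - 9*d - 36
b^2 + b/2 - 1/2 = (b - 1/2)*(b + 1)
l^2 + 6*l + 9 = (l + 3)^2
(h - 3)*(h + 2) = h^2 - h - 6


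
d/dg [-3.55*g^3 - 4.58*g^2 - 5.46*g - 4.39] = -10.65*g^2 - 9.16*g - 5.46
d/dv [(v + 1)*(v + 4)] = 2*v + 5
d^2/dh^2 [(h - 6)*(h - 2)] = 2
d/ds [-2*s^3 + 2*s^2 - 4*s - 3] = -6*s^2 + 4*s - 4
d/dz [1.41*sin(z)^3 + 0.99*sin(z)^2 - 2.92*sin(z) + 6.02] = (4.23*sin(z)^2 + 1.98*sin(z) - 2.92)*cos(z)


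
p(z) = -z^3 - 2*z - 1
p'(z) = -3*z^2 - 2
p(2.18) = -15.72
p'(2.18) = -16.26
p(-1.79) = 8.32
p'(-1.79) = -11.61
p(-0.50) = 0.12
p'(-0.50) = -2.75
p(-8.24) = 574.96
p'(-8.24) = -205.69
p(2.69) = -25.85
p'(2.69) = -23.71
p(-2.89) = 28.92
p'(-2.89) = -27.06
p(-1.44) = 4.87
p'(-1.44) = -8.22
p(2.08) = -14.16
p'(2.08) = -14.98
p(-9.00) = 746.00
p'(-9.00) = -245.00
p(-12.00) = 1751.00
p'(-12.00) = -434.00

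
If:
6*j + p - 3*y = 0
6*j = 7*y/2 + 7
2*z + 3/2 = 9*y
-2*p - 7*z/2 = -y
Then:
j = 2471/1320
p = -1673/220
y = 133/110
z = 258/55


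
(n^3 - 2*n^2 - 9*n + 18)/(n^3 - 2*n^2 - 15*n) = (n^2 - 5*n + 6)/(n*(n - 5))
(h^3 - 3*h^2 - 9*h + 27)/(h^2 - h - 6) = (h^2 - 9)/(h + 2)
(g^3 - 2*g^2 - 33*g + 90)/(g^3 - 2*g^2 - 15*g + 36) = (g^2 + g - 30)/(g^2 + g - 12)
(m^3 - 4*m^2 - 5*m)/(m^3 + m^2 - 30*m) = (m + 1)/(m + 6)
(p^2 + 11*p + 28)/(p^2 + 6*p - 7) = (p + 4)/(p - 1)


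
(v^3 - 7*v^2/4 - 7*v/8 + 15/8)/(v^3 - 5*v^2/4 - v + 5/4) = (v - 3/2)/(v - 1)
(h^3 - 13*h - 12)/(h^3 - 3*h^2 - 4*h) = (h + 3)/h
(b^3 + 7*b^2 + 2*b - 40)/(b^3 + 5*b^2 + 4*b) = (b^2 + 3*b - 10)/(b*(b + 1))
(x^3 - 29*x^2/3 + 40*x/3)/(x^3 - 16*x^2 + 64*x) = (x - 5/3)/(x - 8)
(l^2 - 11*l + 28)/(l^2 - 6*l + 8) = (l - 7)/(l - 2)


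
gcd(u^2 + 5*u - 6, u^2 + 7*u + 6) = u + 6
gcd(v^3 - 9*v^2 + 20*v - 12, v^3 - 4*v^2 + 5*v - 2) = v^2 - 3*v + 2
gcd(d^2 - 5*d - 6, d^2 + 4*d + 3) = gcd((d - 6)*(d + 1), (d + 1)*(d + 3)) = d + 1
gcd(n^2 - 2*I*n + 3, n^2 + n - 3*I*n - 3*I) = n - 3*I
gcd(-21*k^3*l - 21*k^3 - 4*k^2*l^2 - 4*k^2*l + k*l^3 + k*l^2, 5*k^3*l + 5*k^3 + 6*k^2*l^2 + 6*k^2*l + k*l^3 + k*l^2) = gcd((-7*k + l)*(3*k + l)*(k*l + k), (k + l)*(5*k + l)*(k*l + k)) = k*l + k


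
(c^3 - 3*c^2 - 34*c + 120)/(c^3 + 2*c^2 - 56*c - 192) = (c^2 - 9*c + 20)/(c^2 - 4*c - 32)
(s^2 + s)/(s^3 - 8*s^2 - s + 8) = s/(s^2 - 9*s + 8)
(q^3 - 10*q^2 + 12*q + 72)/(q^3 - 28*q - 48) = (q - 6)/(q + 4)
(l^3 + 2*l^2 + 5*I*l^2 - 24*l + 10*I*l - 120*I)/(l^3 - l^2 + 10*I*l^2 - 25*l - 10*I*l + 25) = (l^2 + 2*l - 24)/(l^2 + l*(-1 + 5*I) - 5*I)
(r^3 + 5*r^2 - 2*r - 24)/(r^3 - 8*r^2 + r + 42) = (r^3 + 5*r^2 - 2*r - 24)/(r^3 - 8*r^2 + r + 42)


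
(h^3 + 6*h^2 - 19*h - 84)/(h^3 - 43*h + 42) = (h^2 - h - 12)/(h^2 - 7*h + 6)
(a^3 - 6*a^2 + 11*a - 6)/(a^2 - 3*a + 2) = a - 3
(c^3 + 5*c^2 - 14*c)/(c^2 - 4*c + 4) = c*(c + 7)/(c - 2)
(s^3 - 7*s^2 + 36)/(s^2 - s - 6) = s - 6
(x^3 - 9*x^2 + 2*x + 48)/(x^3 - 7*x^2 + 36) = (x - 8)/(x - 6)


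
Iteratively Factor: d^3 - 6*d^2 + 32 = (d - 4)*(d^2 - 2*d - 8) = (d - 4)^2*(d + 2)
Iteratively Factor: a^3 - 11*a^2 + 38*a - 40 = (a - 5)*(a^2 - 6*a + 8) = (a - 5)*(a - 4)*(a - 2)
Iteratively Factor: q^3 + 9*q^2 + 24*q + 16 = (q + 1)*(q^2 + 8*q + 16) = (q + 1)*(q + 4)*(q + 4)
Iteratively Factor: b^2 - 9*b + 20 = (b - 5)*(b - 4)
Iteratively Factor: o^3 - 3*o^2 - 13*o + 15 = (o - 1)*(o^2 - 2*o - 15) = (o - 1)*(o + 3)*(o - 5)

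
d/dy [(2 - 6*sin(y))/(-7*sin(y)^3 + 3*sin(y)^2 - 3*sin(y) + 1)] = 12*(-7*sin(y)^2 + 5*sin(y) - 1)*sin(y)*cos(y)/(7*sin(y)^3 - 3*sin(y)^2 + 3*sin(y) - 1)^2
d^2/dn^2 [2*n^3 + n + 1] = 12*n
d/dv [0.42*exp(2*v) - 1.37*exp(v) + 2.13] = (0.84*exp(v) - 1.37)*exp(v)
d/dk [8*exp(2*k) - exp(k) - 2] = (16*exp(k) - 1)*exp(k)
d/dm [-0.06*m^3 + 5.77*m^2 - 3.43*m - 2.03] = -0.18*m^2 + 11.54*m - 3.43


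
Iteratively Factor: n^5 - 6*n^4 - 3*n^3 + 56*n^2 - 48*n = (n)*(n^4 - 6*n^3 - 3*n^2 + 56*n - 48) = n*(n - 4)*(n^3 - 2*n^2 - 11*n + 12) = n*(n - 4)*(n - 1)*(n^2 - n - 12) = n*(n - 4)*(n - 1)*(n + 3)*(n - 4)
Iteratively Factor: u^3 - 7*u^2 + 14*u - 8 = (u - 1)*(u^2 - 6*u + 8) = (u - 2)*(u - 1)*(u - 4)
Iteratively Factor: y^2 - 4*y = (y - 4)*(y)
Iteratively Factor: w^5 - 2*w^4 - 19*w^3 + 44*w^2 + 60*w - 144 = (w + 4)*(w^4 - 6*w^3 + 5*w^2 + 24*w - 36) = (w + 2)*(w + 4)*(w^3 - 8*w^2 + 21*w - 18) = (w - 3)*(w + 2)*(w + 4)*(w^2 - 5*w + 6) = (w - 3)*(w - 2)*(w + 2)*(w + 4)*(w - 3)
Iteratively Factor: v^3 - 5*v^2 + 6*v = (v - 2)*(v^2 - 3*v) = (v - 3)*(v - 2)*(v)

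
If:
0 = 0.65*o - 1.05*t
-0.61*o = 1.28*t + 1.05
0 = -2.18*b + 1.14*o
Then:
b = -0.39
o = -0.75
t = -0.46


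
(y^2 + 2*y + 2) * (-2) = -2*y^2 - 4*y - 4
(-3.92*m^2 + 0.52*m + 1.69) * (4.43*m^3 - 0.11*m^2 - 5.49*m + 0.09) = -17.3656*m^5 + 2.7348*m^4 + 28.9503*m^3 - 3.3935*m^2 - 9.2313*m + 0.1521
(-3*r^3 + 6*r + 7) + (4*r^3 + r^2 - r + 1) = r^3 + r^2 + 5*r + 8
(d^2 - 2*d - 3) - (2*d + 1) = d^2 - 4*d - 4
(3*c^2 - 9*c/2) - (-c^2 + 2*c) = 4*c^2 - 13*c/2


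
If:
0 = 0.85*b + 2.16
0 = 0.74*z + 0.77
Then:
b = -2.54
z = -1.04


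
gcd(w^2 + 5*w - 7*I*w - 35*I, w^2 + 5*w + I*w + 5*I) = w + 5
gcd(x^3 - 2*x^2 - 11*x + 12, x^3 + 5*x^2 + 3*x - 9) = x^2 + 2*x - 3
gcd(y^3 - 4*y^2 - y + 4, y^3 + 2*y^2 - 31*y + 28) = y^2 - 5*y + 4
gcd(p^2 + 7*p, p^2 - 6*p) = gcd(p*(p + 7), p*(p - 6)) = p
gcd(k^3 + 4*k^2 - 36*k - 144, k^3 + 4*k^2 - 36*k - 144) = k^3 + 4*k^2 - 36*k - 144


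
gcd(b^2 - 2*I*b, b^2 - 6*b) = b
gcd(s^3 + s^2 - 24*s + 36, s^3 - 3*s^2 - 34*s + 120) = s + 6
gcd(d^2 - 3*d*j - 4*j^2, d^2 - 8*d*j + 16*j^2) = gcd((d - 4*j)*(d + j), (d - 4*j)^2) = d - 4*j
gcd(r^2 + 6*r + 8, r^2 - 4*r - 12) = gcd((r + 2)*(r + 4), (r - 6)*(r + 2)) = r + 2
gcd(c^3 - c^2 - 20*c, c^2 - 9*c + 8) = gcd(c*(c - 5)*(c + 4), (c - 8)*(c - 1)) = 1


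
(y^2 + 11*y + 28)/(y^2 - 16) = (y + 7)/(y - 4)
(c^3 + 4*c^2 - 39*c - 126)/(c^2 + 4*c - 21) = (c^2 - 3*c - 18)/(c - 3)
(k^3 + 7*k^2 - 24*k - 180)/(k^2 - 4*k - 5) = (k^2 + 12*k + 36)/(k + 1)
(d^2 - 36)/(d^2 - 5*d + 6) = (d^2 - 36)/(d^2 - 5*d + 6)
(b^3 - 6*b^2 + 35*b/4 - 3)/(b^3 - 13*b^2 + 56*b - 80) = (b^2 - 2*b + 3/4)/(b^2 - 9*b + 20)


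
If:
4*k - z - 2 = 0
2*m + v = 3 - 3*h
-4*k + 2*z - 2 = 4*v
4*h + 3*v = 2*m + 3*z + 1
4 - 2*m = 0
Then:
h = 8/31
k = -17/62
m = 2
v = -55/31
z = -96/31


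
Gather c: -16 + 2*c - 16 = 2*c - 32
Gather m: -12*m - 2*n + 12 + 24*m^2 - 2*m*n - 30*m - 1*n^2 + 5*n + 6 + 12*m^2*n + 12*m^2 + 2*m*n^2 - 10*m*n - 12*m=m^2*(12*n + 36) + m*(2*n^2 - 12*n - 54) - n^2 + 3*n + 18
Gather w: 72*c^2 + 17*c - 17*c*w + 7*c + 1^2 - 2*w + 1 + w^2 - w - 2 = 72*c^2 + 24*c + w^2 + w*(-17*c - 3)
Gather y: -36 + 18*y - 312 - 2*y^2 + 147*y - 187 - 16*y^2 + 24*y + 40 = -18*y^2 + 189*y - 495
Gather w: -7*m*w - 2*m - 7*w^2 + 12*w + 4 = -2*m - 7*w^2 + w*(12 - 7*m) + 4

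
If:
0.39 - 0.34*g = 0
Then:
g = 1.15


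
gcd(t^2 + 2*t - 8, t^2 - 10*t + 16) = t - 2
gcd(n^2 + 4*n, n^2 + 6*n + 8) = n + 4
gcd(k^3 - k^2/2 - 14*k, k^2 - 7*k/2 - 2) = k - 4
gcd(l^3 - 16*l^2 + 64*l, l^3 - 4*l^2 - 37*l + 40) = l - 8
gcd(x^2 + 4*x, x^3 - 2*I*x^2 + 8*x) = x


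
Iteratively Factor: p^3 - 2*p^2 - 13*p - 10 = (p + 2)*(p^2 - 4*p - 5) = (p - 5)*(p + 2)*(p + 1)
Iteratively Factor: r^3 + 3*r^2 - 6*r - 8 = (r + 4)*(r^2 - r - 2) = (r - 2)*(r + 4)*(r + 1)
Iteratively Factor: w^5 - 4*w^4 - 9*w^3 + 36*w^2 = (w - 4)*(w^4 - 9*w^2) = w*(w - 4)*(w^3 - 9*w) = w*(w - 4)*(w - 3)*(w^2 + 3*w) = w^2*(w - 4)*(w - 3)*(w + 3)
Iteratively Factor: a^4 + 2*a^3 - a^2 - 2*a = (a + 1)*(a^3 + a^2 - 2*a) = a*(a + 1)*(a^2 + a - 2) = a*(a + 1)*(a + 2)*(a - 1)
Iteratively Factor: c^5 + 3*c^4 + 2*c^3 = (c + 2)*(c^4 + c^3) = c*(c + 2)*(c^3 + c^2) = c^2*(c + 2)*(c^2 + c) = c^3*(c + 2)*(c + 1)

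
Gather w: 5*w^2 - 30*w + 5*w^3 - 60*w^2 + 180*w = 5*w^3 - 55*w^2 + 150*w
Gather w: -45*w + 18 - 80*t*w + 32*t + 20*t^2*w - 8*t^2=-8*t^2 + 32*t + w*(20*t^2 - 80*t - 45) + 18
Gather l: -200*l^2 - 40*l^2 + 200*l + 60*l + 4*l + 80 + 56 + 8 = -240*l^2 + 264*l + 144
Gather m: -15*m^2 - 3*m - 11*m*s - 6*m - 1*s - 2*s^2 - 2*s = -15*m^2 + m*(-11*s - 9) - 2*s^2 - 3*s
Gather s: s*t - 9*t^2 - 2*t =s*t - 9*t^2 - 2*t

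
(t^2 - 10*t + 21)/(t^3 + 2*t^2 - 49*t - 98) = (t - 3)/(t^2 + 9*t + 14)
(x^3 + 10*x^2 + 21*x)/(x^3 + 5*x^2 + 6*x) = (x + 7)/(x + 2)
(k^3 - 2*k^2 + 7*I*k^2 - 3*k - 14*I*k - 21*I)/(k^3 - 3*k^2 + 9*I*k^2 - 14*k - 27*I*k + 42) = (k + 1)/(k + 2*I)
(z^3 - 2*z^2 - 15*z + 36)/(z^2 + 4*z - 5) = (z^3 - 2*z^2 - 15*z + 36)/(z^2 + 4*z - 5)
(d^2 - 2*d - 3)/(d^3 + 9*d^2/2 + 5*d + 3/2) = 2*(d - 3)/(2*d^2 + 7*d + 3)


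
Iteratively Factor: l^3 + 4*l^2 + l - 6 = (l + 2)*(l^2 + 2*l - 3) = (l - 1)*(l + 2)*(l + 3)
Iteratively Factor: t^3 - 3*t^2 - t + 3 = (t - 1)*(t^2 - 2*t - 3) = (t - 3)*(t - 1)*(t + 1)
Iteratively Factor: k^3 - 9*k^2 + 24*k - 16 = (k - 1)*(k^2 - 8*k + 16) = (k - 4)*(k - 1)*(k - 4)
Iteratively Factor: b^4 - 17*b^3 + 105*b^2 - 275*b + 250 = (b - 5)*(b^3 - 12*b^2 + 45*b - 50) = (b - 5)^2*(b^2 - 7*b + 10) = (b - 5)^3*(b - 2)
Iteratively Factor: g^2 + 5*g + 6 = (g + 3)*(g + 2)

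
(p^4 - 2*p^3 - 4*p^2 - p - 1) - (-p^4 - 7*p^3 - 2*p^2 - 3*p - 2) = 2*p^4 + 5*p^3 - 2*p^2 + 2*p + 1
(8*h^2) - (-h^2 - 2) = 9*h^2 + 2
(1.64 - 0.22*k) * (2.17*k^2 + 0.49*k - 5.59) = -0.4774*k^3 + 3.451*k^2 + 2.0334*k - 9.1676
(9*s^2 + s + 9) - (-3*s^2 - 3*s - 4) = 12*s^2 + 4*s + 13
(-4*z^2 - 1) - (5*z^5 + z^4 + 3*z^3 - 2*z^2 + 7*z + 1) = -5*z^5 - z^4 - 3*z^3 - 2*z^2 - 7*z - 2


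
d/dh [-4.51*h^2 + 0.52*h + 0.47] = 0.52 - 9.02*h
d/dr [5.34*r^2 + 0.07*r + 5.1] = 10.68*r + 0.07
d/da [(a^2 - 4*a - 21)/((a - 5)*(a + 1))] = 32*(a - 2)/(a^4 - 8*a^3 + 6*a^2 + 40*a + 25)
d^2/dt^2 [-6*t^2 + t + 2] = -12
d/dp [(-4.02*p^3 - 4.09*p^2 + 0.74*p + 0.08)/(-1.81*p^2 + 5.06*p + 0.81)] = (7.2762*p^4 - 40.6824*p^3 - 29.1246*p^2 - 6.3362*p + 0.1946)/(3.2761*p^4 - 18.3172*p^3 + 22.6714*p^2 + 8.1972*p + 0.6561)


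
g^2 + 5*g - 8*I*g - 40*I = (g + 5)*(g - 8*I)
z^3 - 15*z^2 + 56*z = z*(z - 8)*(z - 7)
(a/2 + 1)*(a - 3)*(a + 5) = a^3/2 + 2*a^2 - 11*a/2 - 15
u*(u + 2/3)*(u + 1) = u^3 + 5*u^2/3 + 2*u/3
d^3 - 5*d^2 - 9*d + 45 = (d - 5)*(d - 3)*(d + 3)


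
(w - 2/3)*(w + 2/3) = w^2 - 4/9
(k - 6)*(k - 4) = k^2 - 10*k + 24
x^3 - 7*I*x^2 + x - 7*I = (x - 7*I)*(x - I)*(x + I)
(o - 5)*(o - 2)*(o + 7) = o^3 - 39*o + 70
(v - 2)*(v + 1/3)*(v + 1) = v^3 - 2*v^2/3 - 7*v/3 - 2/3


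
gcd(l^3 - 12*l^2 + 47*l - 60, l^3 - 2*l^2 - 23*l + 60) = l^2 - 7*l + 12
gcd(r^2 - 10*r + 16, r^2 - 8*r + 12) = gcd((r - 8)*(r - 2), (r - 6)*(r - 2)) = r - 2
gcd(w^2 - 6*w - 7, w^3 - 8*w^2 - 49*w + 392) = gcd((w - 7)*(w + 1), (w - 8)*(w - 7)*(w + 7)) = w - 7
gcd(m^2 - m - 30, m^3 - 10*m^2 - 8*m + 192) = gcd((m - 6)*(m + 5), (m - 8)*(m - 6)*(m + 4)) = m - 6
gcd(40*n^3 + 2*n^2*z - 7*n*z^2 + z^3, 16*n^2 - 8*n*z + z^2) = -4*n + z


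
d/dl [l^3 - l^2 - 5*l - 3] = 3*l^2 - 2*l - 5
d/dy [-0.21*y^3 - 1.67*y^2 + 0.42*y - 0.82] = -0.63*y^2 - 3.34*y + 0.42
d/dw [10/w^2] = -20/w^3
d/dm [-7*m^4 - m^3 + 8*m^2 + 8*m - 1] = -28*m^3 - 3*m^2 + 16*m + 8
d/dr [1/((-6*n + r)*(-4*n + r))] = 2*(5*n - r)/((4*n - r)^2*(6*n - r)^2)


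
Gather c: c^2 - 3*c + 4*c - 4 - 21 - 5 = c^2 + c - 30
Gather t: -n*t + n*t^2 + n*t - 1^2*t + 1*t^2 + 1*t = t^2*(n + 1)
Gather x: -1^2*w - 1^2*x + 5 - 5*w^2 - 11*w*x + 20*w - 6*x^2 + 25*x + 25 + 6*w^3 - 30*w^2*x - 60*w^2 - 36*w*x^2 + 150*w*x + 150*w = 6*w^3 - 65*w^2 + 169*w + x^2*(-36*w - 6) + x*(-30*w^2 + 139*w + 24) + 30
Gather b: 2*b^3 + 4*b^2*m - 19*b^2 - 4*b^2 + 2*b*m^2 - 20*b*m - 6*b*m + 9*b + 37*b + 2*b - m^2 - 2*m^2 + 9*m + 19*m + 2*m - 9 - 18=2*b^3 + b^2*(4*m - 23) + b*(2*m^2 - 26*m + 48) - 3*m^2 + 30*m - 27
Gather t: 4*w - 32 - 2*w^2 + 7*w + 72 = -2*w^2 + 11*w + 40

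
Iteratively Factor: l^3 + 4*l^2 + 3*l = (l + 1)*(l^2 + 3*l) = (l + 1)*(l + 3)*(l)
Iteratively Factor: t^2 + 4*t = (t + 4)*(t)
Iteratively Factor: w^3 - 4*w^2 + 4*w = (w - 2)*(w^2 - 2*w) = (w - 2)^2*(w)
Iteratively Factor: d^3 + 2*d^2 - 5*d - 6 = (d + 1)*(d^2 + d - 6) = (d - 2)*(d + 1)*(d + 3)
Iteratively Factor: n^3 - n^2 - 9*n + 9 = (n - 1)*(n^2 - 9) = (n - 1)*(n + 3)*(n - 3)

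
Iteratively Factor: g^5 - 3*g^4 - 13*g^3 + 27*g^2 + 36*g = (g)*(g^4 - 3*g^3 - 13*g^2 + 27*g + 36) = g*(g + 3)*(g^3 - 6*g^2 + 5*g + 12) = g*(g - 4)*(g + 3)*(g^2 - 2*g - 3) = g*(g - 4)*(g + 1)*(g + 3)*(g - 3)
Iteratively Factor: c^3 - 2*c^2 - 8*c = (c - 4)*(c^2 + 2*c) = (c - 4)*(c + 2)*(c)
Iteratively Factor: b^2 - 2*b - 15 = (b - 5)*(b + 3)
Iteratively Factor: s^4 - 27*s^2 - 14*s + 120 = (s - 2)*(s^3 + 2*s^2 - 23*s - 60) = (s - 5)*(s - 2)*(s^2 + 7*s + 12) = (s - 5)*(s - 2)*(s + 4)*(s + 3)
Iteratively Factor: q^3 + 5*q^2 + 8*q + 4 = (q + 2)*(q^2 + 3*q + 2) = (q + 2)^2*(q + 1)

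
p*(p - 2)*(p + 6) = p^3 + 4*p^2 - 12*p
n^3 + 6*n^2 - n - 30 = (n - 2)*(n + 3)*(n + 5)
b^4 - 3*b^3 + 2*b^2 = b^2*(b - 2)*(b - 1)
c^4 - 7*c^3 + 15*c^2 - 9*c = c*(c - 3)^2*(c - 1)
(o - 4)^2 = o^2 - 8*o + 16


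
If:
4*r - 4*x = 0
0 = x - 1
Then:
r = 1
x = 1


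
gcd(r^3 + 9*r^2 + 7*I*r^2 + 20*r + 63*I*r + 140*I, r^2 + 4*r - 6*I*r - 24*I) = r + 4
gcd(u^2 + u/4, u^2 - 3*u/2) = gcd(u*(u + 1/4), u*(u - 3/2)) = u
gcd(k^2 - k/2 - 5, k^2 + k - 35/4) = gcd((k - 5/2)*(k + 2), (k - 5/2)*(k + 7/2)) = k - 5/2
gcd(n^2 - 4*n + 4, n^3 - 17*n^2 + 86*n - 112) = n - 2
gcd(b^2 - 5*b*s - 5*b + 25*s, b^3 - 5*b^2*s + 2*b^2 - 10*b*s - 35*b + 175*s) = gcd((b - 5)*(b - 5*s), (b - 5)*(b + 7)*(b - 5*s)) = -b^2 + 5*b*s + 5*b - 25*s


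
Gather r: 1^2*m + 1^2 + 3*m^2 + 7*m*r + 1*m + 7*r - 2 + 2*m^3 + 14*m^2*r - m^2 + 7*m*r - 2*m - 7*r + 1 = 2*m^3 + 2*m^2 + r*(14*m^2 + 14*m)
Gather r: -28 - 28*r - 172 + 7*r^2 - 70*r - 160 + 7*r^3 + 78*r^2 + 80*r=7*r^3 + 85*r^2 - 18*r - 360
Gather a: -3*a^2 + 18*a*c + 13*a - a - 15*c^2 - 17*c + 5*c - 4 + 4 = -3*a^2 + a*(18*c + 12) - 15*c^2 - 12*c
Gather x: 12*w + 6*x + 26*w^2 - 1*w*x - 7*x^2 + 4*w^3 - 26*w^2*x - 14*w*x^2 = 4*w^3 + 26*w^2 + 12*w + x^2*(-14*w - 7) + x*(-26*w^2 - w + 6)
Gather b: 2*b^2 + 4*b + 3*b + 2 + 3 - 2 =2*b^2 + 7*b + 3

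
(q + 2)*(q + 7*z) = q^2 + 7*q*z + 2*q + 14*z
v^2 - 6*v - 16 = (v - 8)*(v + 2)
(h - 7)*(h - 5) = h^2 - 12*h + 35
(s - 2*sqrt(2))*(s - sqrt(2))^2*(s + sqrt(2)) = s^4 - 3*sqrt(2)*s^3 + 2*s^2 + 6*sqrt(2)*s - 8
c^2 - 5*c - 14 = (c - 7)*(c + 2)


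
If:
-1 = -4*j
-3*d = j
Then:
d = -1/12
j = 1/4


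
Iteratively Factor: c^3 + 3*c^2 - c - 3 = (c + 3)*(c^2 - 1) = (c - 1)*(c + 3)*(c + 1)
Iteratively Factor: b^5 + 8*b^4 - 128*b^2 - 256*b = (b)*(b^4 + 8*b^3 - 128*b - 256) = b*(b + 4)*(b^3 + 4*b^2 - 16*b - 64) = b*(b - 4)*(b + 4)*(b^2 + 8*b + 16) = b*(b - 4)*(b + 4)^2*(b + 4)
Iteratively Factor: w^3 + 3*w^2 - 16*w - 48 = (w + 3)*(w^2 - 16) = (w + 3)*(w + 4)*(w - 4)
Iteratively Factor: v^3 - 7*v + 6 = (v - 2)*(v^2 + 2*v - 3) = (v - 2)*(v - 1)*(v + 3)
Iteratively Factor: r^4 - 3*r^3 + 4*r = (r)*(r^3 - 3*r^2 + 4) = r*(r - 2)*(r^2 - r - 2) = r*(r - 2)^2*(r + 1)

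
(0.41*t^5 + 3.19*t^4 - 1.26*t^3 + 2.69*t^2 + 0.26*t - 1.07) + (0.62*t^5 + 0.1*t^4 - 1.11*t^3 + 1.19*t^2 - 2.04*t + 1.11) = 1.03*t^5 + 3.29*t^4 - 2.37*t^3 + 3.88*t^2 - 1.78*t + 0.04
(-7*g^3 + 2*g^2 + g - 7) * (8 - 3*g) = 21*g^4 - 62*g^3 + 13*g^2 + 29*g - 56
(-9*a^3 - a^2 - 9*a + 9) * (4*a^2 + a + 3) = -36*a^5 - 13*a^4 - 64*a^3 + 24*a^2 - 18*a + 27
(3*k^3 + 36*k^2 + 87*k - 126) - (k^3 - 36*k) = 2*k^3 + 36*k^2 + 123*k - 126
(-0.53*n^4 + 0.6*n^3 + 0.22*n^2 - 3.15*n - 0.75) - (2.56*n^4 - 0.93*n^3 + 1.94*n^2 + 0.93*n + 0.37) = -3.09*n^4 + 1.53*n^3 - 1.72*n^2 - 4.08*n - 1.12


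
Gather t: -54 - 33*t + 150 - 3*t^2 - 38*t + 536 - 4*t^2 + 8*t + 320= -7*t^2 - 63*t + 952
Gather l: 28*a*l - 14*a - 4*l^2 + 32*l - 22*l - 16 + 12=-14*a - 4*l^2 + l*(28*a + 10) - 4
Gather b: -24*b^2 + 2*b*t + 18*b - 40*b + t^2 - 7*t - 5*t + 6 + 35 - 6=-24*b^2 + b*(2*t - 22) + t^2 - 12*t + 35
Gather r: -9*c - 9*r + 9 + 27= -9*c - 9*r + 36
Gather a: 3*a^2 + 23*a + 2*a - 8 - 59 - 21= 3*a^2 + 25*a - 88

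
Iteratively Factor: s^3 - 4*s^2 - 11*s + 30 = (s - 5)*(s^2 + s - 6) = (s - 5)*(s - 2)*(s + 3)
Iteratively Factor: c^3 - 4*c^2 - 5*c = (c)*(c^2 - 4*c - 5) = c*(c + 1)*(c - 5)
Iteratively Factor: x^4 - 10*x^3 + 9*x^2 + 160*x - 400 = (x - 4)*(x^3 - 6*x^2 - 15*x + 100) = (x - 5)*(x - 4)*(x^2 - x - 20) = (x - 5)*(x - 4)*(x + 4)*(x - 5)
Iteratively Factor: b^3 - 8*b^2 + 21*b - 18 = (b - 3)*(b^2 - 5*b + 6) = (b - 3)^2*(b - 2)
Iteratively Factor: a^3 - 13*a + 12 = (a - 3)*(a^2 + 3*a - 4) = (a - 3)*(a + 4)*(a - 1)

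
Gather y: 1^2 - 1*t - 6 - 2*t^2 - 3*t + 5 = -2*t^2 - 4*t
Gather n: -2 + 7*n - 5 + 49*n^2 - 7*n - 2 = 49*n^2 - 9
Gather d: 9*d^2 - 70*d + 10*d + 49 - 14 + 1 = 9*d^2 - 60*d + 36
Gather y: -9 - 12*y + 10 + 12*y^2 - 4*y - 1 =12*y^2 - 16*y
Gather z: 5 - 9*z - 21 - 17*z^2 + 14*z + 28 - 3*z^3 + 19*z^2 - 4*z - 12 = -3*z^3 + 2*z^2 + z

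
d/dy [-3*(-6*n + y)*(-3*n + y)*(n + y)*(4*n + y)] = -162*n^3 + 138*n^2*y + 36*n*y^2 - 12*y^3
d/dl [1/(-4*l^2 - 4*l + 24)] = (2*l + 1)/(4*(l^2 + l - 6)^2)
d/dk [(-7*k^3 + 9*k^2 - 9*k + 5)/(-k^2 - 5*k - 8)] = (7*k^4 + 70*k^3 + 114*k^2 - 134*k + 97)/(k^4 + 10*k^3 + 41*k^2 + 80*k + 64)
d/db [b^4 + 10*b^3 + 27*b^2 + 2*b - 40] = 4*b^3 + 30*b^2 + 54*b + 2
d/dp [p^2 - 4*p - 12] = 2*p - 4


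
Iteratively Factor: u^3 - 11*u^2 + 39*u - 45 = (u - 3)*(u^2 - 8*u + 15) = (u - 5)*(u - 3)*(u - 3)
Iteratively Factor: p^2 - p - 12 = (p + 3)*(p - 4)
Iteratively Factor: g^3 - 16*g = (g - 4)*(g^2 + 4*g) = (g - 4)*(g + 4)*(g)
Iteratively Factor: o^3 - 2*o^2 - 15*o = (o)*(o^2 - 2*o - 15) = o*(o - 5)*(o + 3)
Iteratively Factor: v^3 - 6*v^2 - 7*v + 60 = (v - 5)*(v^2 - v - 12) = (v - 5)*(v - 4)*(v + 3)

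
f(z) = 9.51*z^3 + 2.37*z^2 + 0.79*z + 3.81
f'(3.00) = 271.78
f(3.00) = 284.28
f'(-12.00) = 4052.23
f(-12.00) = -16097.67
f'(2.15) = 142.86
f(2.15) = 110.98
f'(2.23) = 153.24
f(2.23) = 122.82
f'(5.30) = 827.32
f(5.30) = 1490.39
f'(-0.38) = 3.11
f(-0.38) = 3.33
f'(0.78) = 21.84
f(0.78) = 10.38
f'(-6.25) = 1085.62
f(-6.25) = -2230.33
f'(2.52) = 193.91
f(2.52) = 173.04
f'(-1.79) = 83.72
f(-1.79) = -44.55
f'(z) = 28.53*z^2 + 4.74*z + 0.79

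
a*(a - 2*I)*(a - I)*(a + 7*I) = a^4 + 4*I*a^3 + 19*a^2 - 14*I*a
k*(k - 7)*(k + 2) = k^3 - 5*k^2 - 14*k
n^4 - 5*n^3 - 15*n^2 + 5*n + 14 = (n - 7)*(n - 1)*(n + 1)*(n + 2)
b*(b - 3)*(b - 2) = b^3 - 5*b^2 + 6*b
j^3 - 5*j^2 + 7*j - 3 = (j - 3)*(j - 1)^2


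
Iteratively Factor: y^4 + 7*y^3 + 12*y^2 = (y)*(y^3 + 7*y^2 + 12*y) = y*(y + 3)*(y^2 + 4*y) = y^2*(y + 3)*(y + 4)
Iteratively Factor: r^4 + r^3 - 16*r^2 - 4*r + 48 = (r - 2)*(r^3 + 3*r^2 - 10*r - 24) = (r - 3)*(r - 2)*(r^2 + 6*r + 8) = (r - 3)*(r - 2)*(r + 4)*(r + 2)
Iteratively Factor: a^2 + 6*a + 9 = (a + 3)*(a + 3)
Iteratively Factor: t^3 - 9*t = (t)*(t^2 - 9) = t*(t + 3)*(t - 3)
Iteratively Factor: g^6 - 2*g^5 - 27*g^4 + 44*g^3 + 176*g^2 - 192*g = (g)*(g^5 - 2*g^4 - 27*g^3 + 44*g^2 + 176*g - 192) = g*(g - 4)*(g^4 + 2*g^3 - 19*g^2 - 32*g + 48) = g*(g - 4)*(g + 4)*(g^3 - 2*g^2 - 11*g + 12) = g*(g - 4)^2*(g + 4)*(g^2 + 2*g - 3) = g*(g - 4)^2*(g - 1)*(g + 4)*(g + 3)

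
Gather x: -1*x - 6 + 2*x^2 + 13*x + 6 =2*x^2 + 12*x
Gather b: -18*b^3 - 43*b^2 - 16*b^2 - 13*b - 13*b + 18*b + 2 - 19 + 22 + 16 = -18*b^3 - 59*b^2 - 8*b + 21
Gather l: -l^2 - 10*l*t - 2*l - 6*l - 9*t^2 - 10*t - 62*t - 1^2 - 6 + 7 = -l^2 + l*(-10*t - 8) - 9*t^2 - 72*t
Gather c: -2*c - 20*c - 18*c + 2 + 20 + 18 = 40 - 40*c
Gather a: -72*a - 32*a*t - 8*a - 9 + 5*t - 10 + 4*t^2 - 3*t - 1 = a*(-32*t - 80) + 4*t^2 + 2*t - 20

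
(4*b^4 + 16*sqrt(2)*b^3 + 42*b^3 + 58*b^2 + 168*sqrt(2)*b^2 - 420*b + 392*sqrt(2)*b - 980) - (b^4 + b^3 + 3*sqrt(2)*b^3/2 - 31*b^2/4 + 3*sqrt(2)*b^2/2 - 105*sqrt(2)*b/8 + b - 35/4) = 3*b^4 + 29*sqrt(2)*b^3/2 + 41*b^3 + 263*b^2/4 + 333*sqrt(2)*b^2/2 - 421*b + 3241*sqrt(2)*b/8 - 3885/4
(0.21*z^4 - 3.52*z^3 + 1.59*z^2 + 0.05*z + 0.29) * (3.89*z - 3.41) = 0.8169*z^5 - 14.4089*z^4 + 18.1883*z^3 - 5.2274*z^2 + 0.9576*z - 0.9889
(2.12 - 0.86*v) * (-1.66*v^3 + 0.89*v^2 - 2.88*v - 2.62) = 1.4276*v^4 - 4.2846*v^3 + 4.3636*v^2 - 3.8524*v - 5.5544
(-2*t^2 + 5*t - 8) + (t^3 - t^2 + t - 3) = t^3 - 3*t^2 + 6*t - 11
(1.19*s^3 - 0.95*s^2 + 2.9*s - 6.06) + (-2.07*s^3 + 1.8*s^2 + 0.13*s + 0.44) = -0.88*s^3 + 0.85*s^2 + 3.03*s - 5.62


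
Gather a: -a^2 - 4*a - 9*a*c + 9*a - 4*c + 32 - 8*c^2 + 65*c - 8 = -a^2 + a*(5 - 9*c) - 8*c^2 + 61*c + 24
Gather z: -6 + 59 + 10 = 63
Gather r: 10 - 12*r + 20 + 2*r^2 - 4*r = 2*r^2 - 16*r + 30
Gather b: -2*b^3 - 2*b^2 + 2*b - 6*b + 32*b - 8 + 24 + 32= -2*b^3 - 2*b^2 + 28*b + 48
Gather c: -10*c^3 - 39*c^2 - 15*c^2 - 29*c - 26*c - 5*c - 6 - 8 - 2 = -10*c^3 - 54*c^2 - 60*c - 16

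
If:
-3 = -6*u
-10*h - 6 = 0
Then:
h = -3/5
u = 1/2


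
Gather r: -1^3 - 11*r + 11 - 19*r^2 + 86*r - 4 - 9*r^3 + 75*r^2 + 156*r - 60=-9*r^3 + 56*r^2 + 231*r - 54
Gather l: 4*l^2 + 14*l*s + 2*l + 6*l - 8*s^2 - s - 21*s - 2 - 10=4*l^2 + l*(14*s + 8) - 8*s^2 - 22*s - 12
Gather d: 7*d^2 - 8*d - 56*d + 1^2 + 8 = 7*d^2 - 64*d + 9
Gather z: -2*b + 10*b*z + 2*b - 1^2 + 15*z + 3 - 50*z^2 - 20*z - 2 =-50*z^2 + z*(10*b - 5)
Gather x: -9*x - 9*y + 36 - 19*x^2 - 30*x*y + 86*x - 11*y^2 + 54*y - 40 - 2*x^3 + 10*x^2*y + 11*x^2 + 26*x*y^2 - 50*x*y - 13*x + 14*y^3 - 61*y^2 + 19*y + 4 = -2*x^3 + x^2*(10*y - 8) + x*(26*y^2 - 80*y + 64) + 14*y^3 - 72*y^2 + 64*y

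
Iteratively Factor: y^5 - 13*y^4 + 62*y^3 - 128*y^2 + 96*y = (y - 4)*(y^4 - 9*y^3 + 26*y^2 - 24*y) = y*(y - 4)*(y^3 - 9*y^2 + 26*y - 24) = y*(y - 4)*(y - 2)*(y^2 - 7*y + 12) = y*(y - 4)^2*(y - 2)*(y - 3)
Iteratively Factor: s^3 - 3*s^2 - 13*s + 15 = (s - 1)*(s^2 - 2*s - 15) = (s - 1)*(s + 3)*(s - 5)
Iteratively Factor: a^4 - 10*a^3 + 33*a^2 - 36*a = (a - 4)*(a^3 - 6*a^2 + 9*a) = (a - 4)*(a - 3)*(a^2 - 3*a) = a*(a - 4)*(a - 3)*(a - 3)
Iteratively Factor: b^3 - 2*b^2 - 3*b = (b)*(b^2 - 2*b - 3) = b*(b - 3)*(b + 1)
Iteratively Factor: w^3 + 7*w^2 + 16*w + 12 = (w + 3)*(w^2 + 4*w + 4) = (w + 2)*(w + 3)*(w + 2)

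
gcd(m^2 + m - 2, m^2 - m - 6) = m + 2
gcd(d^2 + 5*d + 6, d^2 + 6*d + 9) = d + 3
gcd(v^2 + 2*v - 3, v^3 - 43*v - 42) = 1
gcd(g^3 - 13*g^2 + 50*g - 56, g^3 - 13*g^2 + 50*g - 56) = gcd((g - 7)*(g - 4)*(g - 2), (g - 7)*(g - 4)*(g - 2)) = g^3 - 13*g^2 + 50*g - 56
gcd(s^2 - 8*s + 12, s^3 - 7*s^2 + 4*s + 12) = s^2 - 8*s + 12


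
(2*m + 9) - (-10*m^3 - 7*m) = 10*m^3 + 9*m + 9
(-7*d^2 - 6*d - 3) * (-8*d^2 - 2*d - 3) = 56*d^4 + 62*d^3 + 57*d^2 + 24*d + 9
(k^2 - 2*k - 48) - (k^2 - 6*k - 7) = 4*k - 41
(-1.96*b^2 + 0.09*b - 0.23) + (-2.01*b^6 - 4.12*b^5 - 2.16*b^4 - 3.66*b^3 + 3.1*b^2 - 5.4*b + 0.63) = -2.01*b^6 - 4.12*b^5 - 2.16*b^4 - 3.66*b^3 + 1.14*b^2 - 5.31*b + 0.4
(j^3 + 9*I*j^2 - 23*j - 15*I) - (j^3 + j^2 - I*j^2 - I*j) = -j^2 + 10*I*j^2 - 23*j + I*j - 15*I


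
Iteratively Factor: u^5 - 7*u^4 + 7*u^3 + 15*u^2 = (u + 1)*(u^4 - 8*u^3 + 15*u^2) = u*(u + 1)*(u^3 - 8*u^2 + 15*u) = u^2*(u + 1)*(u^2 - 8*u + 15) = u^2*(u - 5)*(u + 1)*(u - 3)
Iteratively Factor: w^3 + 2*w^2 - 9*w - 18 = (w + 2)*(w^2 - 9) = (w + 2)*(w + 3)*(w - 3)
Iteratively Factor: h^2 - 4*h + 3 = (h - 1)*(h - 3)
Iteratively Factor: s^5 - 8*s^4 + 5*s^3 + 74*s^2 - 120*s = (s - 5)*(s^4 - 3*s^3 - 10*s^2 + 24*s) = (s - 5)*(s - 2)*(s^3 - s^2 - 12*s) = s*(s - 5)*(s - 2)*(s^2 - s - 12) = s*(s - 5)*(s - 2)*(s + 3)*(s - 4)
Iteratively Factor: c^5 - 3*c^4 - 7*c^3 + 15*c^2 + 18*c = (c - 3)*(c^4 - 7*c^2 - 6*c) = (c - 3)^2*(c^3 + 3*c^2 + 2*c) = (c - 3)^2*(c + 2)*(c^2 + c) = c*(c - 3)^2*(c + 2)*(c + 1)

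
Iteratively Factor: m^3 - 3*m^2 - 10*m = (m)*(m^2 - 3*m - 10) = m*(m + 2)*(m - 5)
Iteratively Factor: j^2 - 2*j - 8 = (j + 2)*(j - 4)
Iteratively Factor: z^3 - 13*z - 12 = (z + 1)*(z^2 - z - 12) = (z + 1)*(z + 3)*(z - 4)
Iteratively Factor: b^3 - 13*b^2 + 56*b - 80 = (b - 5)*(b^2 - 8*b + 16) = (b - 5)*(b - 4)*(b - 4)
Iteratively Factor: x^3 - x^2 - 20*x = (x - 5)*(x^2 + 4*x) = x*(x - 5)*(x + 4)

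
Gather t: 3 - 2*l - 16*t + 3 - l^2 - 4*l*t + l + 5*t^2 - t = -l^2 - l + 5*t^2 + t*(-4*l - 17) + 6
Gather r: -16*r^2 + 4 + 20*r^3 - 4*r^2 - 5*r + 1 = 20*r^3 - 20*r^2 - 5*r + 5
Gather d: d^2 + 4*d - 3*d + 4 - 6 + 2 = d^2 + d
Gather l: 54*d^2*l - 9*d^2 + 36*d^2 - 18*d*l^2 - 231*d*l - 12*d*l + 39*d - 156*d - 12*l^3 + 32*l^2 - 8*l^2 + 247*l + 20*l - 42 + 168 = 27*d^2 - 117*d - 12*l^3 + l^2*(24 - 18*d) + l*(54*d^2 - 243*d + 267) + 126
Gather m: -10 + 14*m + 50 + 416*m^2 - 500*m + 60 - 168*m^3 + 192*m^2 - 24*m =-168*m^3 + 608*m^2 - 510*m + 100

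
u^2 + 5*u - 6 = (u - 1)*(u + 6)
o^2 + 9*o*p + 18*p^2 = (o + 3*p)*(o + 6*p)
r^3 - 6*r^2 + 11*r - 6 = (r - 3)*(r - 2)*(r - 1)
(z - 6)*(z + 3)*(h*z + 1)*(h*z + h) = h^2*z^4 - 2*h^2*z^3 - 21*h^2*z^2 - 18*h^2*z + h*z^3 - 2*h*z^2 - 21*h*z - 18*h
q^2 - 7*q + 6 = (q - 6)*(q - 1)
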